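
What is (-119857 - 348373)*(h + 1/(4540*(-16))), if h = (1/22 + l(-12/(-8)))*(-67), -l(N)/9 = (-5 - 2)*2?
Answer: 315958285700813/79904 ≈ 3.9542e+9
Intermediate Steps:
l(N) = 126 (l(N) = -9*(-5 - 2)*2 = -(-63)*2 = -9*(-14) = 126)
h = -185791/22 (h = (1/22 + 126)*(-67) = (2773/22)*(-67) = -185791/22 ≈ -8445.0)
(-119857 - 348373)*(h + 1/(4540*(-16))) = (-119857 - 348373)*(-185791/22 + 1/(4540*(-16))) = -468230*(-185791/22 + 1/(-72640)) = -468230*(-185791/22 - 1/72640) = -468230*(-6747929131/799040) = 315958285700813/79904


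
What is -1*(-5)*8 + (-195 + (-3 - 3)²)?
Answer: -119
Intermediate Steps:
-1*(-5)*8 + (-195 + (-3 - 3)²) = 5*8 + (-195 + (-6)²) = 40 + (-195 + 36) = 40 - 159 = -119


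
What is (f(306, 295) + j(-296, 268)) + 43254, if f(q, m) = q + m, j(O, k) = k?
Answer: 44123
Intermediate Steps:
f(q, m) = m + q
(f(306, 295) + j(-296, 268)) + 43254 = ((295 + 306) + 268) + 43254 = (601 + 268) + 43254 = 869 + 43254 = 44123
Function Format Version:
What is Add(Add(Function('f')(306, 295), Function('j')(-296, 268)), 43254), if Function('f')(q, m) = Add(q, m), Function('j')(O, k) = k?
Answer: 44123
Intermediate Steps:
Function('f')(q, m) = Add(m, q)
Add(Add(Function('f')(306, 295), Function('j')(-296, 268)), 43254) = Add(Add(Add(295, 306), 268), 43254) = Add(Add(601, 268), 43254) = Add(869, 43254) = 44123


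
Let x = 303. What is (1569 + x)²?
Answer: 3504384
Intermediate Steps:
(1569 + x)² = (1569 + 303)² = 1872² = 3504384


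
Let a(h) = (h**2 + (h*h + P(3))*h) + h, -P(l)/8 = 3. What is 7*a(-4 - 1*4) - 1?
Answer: -1849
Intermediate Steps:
P(l) = -24 (P(l) = -8*3 = -24)
a(h) = h + h**2 + h*(-24 + h**2) (a(h) = (h**2 + (h*h - 24)*h) + h = (h**2 + (h**2 - 24)*h) + h = (h**2 + (-24 + h**2)*h) + h = (h**2 + h*(-24 + h**2)) + h = h + h**2 + h*(-24 + h**2))
7*a(-4 - 1*4) - 1 = 7*((-4 - 1*4)*(-23 + (-4 - 1*4) + (-4 - 1*4)**2)) - 1 = 7*((-4 - 4)*(-23 + (-4 - 4) + (-4 - 4)**2)) - 1 = 7*(-8*(-23 - 8 + (-8)**2)) - 1 = 7*(-8*(-23 - 8 + 64)) - 1 = 7*(-8*33) - 1 = 7*(-264) - 1 = -1848 - 1 = -1849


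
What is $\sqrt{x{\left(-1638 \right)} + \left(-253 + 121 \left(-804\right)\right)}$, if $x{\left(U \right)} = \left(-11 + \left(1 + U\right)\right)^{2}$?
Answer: $\sqrt{2618367} \approx 1618.1$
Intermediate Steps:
$x{\left(U \right)} = \left(-10 + U\right)^{2}$
$\sqrt{x{\left(-1638 \right)} + \left(-253 + 121 \left(-804\right)\right)} = \sqrt{\left(-10 - 1638\right)^{2} + \left(-253 + 121 \left(-804\right)\right)} = \sqrt{\left(-1648\right)^{2} - 97537} = \sqrt{2715904 - 97537} = \sqrt{2618367}$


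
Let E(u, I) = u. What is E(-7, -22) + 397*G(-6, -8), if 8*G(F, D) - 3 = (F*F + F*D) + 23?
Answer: 21807/4 ≈ 5451.8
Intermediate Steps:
G(F, D) = 13/4 + F²/8 + D*F/8 (G(F, D) = 3/8 + ((F*F + F*D) + 23)/8 = 3/8 + ((F² + D*F) + 23)/8 = 3/8 + (23 + F² + D*F)/8 = 3/8 + (23/8 + F²/8 + D*F/8) = 13/4 + F²/8 + D*F/8)
E(-7, -22) + 397*G(-6, -8) = -7 + 397*(13/4 + (⅛)*(-6)² + (⅛)*(-8)*(-6)) = -7 + 397*(13/4 + (⅛)*36 + 6) = -7 + 397*(13/4 + 9/2 + 6) = -7 + 397*(55/4) = -7 + 21835/4 = 21807/4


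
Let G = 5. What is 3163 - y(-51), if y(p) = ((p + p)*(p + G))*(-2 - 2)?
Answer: 21931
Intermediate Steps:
y(p) = -8*p*(5 + p) (y(p) = ((p + p)*(p + 5))*(-2 - 2) = ((2*p)*(5 + p))*(-4) = (2*p*(5 + p))*(-4) = -8*p*(5 + p))
3163 - y(-51) = 3163 - (-8)*(-51)*(5 - 51) = 3163 - (-8)*(-51)*(-46) = 3163 - 1*(-18768) = 3163 + 18768 = 21931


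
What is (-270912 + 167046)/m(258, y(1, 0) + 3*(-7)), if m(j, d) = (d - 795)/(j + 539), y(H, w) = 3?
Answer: 27593734/271 ≈ 1.0182e+5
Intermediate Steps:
m(j, d) = (-795 + d)/(539 + j)
(-270912 + 167046)/m(258, y(1, 0) + 3*(-7)) = (-270912 + 167046)/(((-795 + (3 + 3*(-7)))/(539 + 258))) = -103866*797/(-795 + (3 - 21)) = -103866*797/(-795 - 18) = -103866/((1/797)*(-813)) = -103866/(-813/797) = -103866*(-797/813) = 27593734/271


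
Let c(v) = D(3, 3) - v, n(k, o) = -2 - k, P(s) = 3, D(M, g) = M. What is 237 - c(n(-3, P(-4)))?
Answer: 235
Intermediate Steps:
c(v) = 3 - v
237 - c(n(-3, P(-4))) = 237 - (3 - (-2 - 1*(-3))) = 237 - (3 - (-2 + 3)) = 237 - (3 - 1*1) = 237 - (3 - 1) = 237 - 1*2 = 237 - 2 = 235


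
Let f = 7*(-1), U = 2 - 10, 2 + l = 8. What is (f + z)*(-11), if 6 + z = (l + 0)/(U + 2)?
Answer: 154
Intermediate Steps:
l = 6 (l = -2 + 8 = 6)
U = -8
f = -7
z = -7 (z = -6 + (6 + 0)/(-8 + 2) = -6 + 6/(-6) = -6 + 6*(-⅙) = -6 - 1 = -7)
(f + z)*(-11) = (-7 - 7)*(-11) = -14*(-11) = 154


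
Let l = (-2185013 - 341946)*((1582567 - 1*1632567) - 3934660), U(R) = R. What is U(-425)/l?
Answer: -85/2013814489788 ≈ -4.2208e-11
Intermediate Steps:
l = 10069072448940 (l = -2526959*((1582567 - 1632567) - 3934660) = -2526959*(-50000 - 3934660) = -2526959*(-3984660) = 10069072448940)
U(-425)/l = -425/10069072448940 = -425*1/10069072448940 = -85/2013814489788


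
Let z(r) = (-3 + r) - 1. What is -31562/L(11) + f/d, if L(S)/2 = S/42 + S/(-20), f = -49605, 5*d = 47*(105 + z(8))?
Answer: 33925335435/619883 ≈ 54729.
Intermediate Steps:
z(r) = -4 + r
d = 5123/5 (d = (47*(105 + (-4 + 8)))/5 = (47*(105 + 4))/5 = (47*109)/5 = (⅕)*5123 = 5123/5 ≈ 1024.6)
L(S) = -11*S/210 (L(S) = 2*(S/42 + S/(-20)) = 2*(S*(1/42) + S*(-1/20)) = 2*(S/42 - S/20) = 2*(-11*S/420) = -11*S/210)
-31562/L(11) + f/d = -31562/((-11/210*11)) - 49605/5123/5 = -31562/(-121/210) - 49605*5/5123 = -31562*(-210/121) - 248025/5123 = 6628020/121 - 248025/5123 = 33925335435/619883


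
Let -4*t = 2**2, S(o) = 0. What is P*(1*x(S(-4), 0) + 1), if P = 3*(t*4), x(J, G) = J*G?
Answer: -12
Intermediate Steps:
x(J, G) = G*J
t = -1 (t = -1/4*2**2 = -1/4*4 = -1)
P = -12 (P = 3*(-1*4) = 3*(-4) = -12)
P*(1*x(S(-4), 0) + 1) = -12*(1*(0*0) + 1) = -12*(1*0 + 1) = -12*(0 + 1) = -12*1 = -12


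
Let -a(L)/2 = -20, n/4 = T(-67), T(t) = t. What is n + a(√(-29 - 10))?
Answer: -228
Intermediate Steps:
n = -268 (n = 4*(-67) = -268)
a(L) = 40 (a(L) = -2*(-20) = 40)
n + a(√(-29 - 10)) = -268 + 40 = -228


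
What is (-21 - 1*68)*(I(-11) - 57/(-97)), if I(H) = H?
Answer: 89890/97 ≈ 926.70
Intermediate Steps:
(-21 - 1*68)*(I(-11) - 57/(-97)) = (-21 - 1*68)*(-11 - 57/(-97)) = (-21 - 68)*(-11 - 57*(-1/97)) = -89*(-11 + 57/97) = -89*(-1010/97) = 89890/97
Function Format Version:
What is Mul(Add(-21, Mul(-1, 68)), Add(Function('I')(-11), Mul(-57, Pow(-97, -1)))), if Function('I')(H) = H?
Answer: Rational(89890, 97) ≈ 926.70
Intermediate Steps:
Mul(Add(-21, Mul(-1, 68)), Add(Function('I')(-11), Mul(-57, Pow(-97, -1)))) = Mul(Add(-21, Mul(-1, 68)), Add(-11, Mul(-57, Pow(-97, -1)))) = Mul(Add(-21, -68), Add(-11, Mul(-57, Rational(-1, 97)))) = Mul(-89, Add(-11, Rational(57, 97))) = Mul(-89, Rational(-1010, 97)) = Rational(89890, 97)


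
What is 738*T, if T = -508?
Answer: -374904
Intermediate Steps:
738*T = 738*(-508) = -374904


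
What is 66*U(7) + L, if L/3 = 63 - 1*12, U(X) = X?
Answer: 615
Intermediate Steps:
L = 153 (L = 3*(63 - 1*12) = 3*(63 - 12) = 3*51 = 153)
66*U(7) + L = 66*7 + 153 = 462 + 153 = 615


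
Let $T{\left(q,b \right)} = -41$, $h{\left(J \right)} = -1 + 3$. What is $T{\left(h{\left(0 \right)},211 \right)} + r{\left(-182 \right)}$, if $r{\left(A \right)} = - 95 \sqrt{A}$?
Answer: $-41 - 95 i \sqrt{182} \approx -41.0 - 1281.6 i$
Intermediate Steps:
$h{\left(J \right)} = 2$
$T{\left(h{\left(0 \right)},211 \right)} + r{\left(-182 \right)} = -41 - 95 \sqrt{-182} = -41 - 95 i \sqrt{182}$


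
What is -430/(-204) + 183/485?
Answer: 122941/49470 ≈ 2.4852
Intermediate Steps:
-430/(-204) + 183/485 = -430*(-1/204) + 183*(1/485) = 215/102 + 183/485 = 122941/49470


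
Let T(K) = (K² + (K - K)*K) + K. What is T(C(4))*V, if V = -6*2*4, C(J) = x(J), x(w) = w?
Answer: -960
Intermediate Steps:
C(J) = J
T(K) = K + K² (T(K) = (K² + 0*K) + K = (K² + 0) + K = K² + K = K + K²)
V = -48 (V = -12*4 = -48)
T(C(4))*V = (4*(1 + 4))*(-48) = (4*5)*(-48) = 20*(-48) = -960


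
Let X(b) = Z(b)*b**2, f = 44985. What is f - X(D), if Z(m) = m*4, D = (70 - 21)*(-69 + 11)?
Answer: 91818971737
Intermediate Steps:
D = -2842 (D = 49*(-58) = -2842)
Z(m) = 4*m
X(b) = 4*b**3 (X(b) = (4*b)*b**2 = 4*b**3)
f - X(D) = 44985 - 4*(-2842)**3 = 44985 - 4*(-22954731688) = 44985 - 1*(-91818926752) = 44985 + 91818926752 = 91818971737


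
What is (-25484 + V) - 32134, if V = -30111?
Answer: -87729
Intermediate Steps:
(-25484 + V) - 32134 = (-25484 - 30111) - 32134 = -55595 - 32134 = -87729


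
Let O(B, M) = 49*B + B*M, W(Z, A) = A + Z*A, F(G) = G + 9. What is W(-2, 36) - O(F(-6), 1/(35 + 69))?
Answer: -19035/104 ≈ -183.03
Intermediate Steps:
F(G) = 9 + G
W(Z, A) = A + A*Z
W(-2, 36) - O(F(-6), 1/(35 + 69)) = 36*(1 - 2) - (9 - 6)*(49 + 1/(35 + 69)) = 36*(-1) - 3*(49 + 1/104) = -36 - 3*(49 + 1/104) = -36 - 3*5097/104 = -36 - 1*15291/104 = -36 - 15291/104 = -19035/104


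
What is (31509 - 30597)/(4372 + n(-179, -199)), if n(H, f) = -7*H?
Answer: 304/1875 ≈ 0.16213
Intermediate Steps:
n(H, f) = -7*H
(31509 - 30597)/(4372 + n(-179, -199)) = (31509 - 30597)/(4372 - 7*(-179)) = 912/(4372 + 1253) = 912/5625 = 912*(1/5625) = 304/1875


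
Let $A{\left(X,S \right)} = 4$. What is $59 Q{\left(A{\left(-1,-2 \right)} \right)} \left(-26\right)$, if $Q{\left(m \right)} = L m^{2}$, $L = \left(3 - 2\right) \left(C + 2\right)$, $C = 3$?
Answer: $-122720$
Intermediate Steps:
$L = 5$ ($L = \left(3 - 2\right) \left(3 + 2\right) = 1 \cdot 5 = 5$)
$Q{\left(m \right)} = 5 m^{2}$
$59 Q{\left(A{\left(-1,-2 \right)} \right)} \left(-26\right) = 59 \cdot 5 \cdot 4^{2} \left(-26\right) = 59 \cdot 5 \cdot 16 \left(-26\right) = 59 \cdot 80 \left(-26\right) = 4720 \left(-26\right) = -122720$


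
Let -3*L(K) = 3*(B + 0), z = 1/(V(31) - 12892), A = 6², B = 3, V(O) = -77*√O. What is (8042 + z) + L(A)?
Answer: 121330334713/15092715 + 7*√31/15092715 ≈ 8039.0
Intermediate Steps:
A = 36
z = 1/(-12892 - 77*√31) (z = 1/(-77*√31 - 12892) = 1/(-12892 - 77*√31) ≈ -7.5071e-5)
L(K) = -3 (L(K) = -(3 + 0) = -3)
(8042 + z) + L(A) = (8042 + (-1172/15092715 + 7*√31/15092715)) - 3 = (121375612858/15092715 + 7*√31/15092715) - 3 = 121330334713/15092715 + 7*√31/15092715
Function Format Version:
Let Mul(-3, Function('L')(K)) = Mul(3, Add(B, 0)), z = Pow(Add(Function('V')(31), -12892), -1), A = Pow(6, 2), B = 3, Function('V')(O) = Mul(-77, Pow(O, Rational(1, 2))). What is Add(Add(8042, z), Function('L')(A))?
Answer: Add(Rational(121330334713, 15092715), Mul(Rational(7, 15092715), Pow(31, Rational(1, 2)))) ≈ 8039.0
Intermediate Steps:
A = 36
z = Pow(Add(-12892, Mul(-77, Pow(31, Rational(1, 2)))), -1) (z = Pow(Add(Mul(-77, Pow(31, Rational(1, 2))), -12892), -1) = Pow(Add(-12892, Mul(-77, Pow(31, Rational(1, 2)))), -1) ≈ -7.5071e-5)
Function('L')(K) = -3 (Function('L')(K) = Mul(Rational(-1, 3), Mul(3, Add(3, 0))) = Mul(Rational(-1, 3), Mul(3, 3)) = Mul(Rational(-1, 3), 9) = -3)
Add(Add(8042, z), Function('L')(A)) = Add(Add(8042, Add(Rational(-1172, 15092715), Mul(Rational(7, 15092715), Pow(31, Rational(1, 2))))), -3) = Add(Add(Rational(121375612858, 15092715), Mul(Rational(7, 15092715), Pow(31, Rational(1, 2)))), -3) = Add(Rational(121330334713, 15092715), Mul(Rational(7, 15092715), Pow(31, Rational(1, 2))))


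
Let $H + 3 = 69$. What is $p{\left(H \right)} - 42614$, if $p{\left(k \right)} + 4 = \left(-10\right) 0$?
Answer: $-42618$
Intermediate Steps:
$H = 66$ ($H = -3 + 69 = 66$)
$p{\left(k \right)} = -4$ ($p{\left(k \right)} = -4 - 0 = -4 + 0 = -4$)
$p{\left(H \right)} - 42614 = -4 - 42614 = -42618$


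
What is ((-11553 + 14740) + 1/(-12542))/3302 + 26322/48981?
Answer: 1015975943847/676161218668 ≈ 1.5026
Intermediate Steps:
((-11553 + 14740) + 1/(-12542))/3302 + 26322/48981 = (3187 - 1/12542)*(1/3302) + 26322*(1/48981) = (39971353/12542)*(1/3302) + 8774/16327 = 39971353/41413684 + 8774/16327 = 1015975943847/676161218668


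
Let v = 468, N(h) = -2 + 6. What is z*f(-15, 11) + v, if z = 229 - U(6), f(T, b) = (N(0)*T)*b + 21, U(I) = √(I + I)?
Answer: -145863 + 1278*√3 ≈ -1.4365e+5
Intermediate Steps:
N(h) = 4
U(I) = √2*√I (U(I) = √(2*I) = √2*√I)
f(T, b) = 21 + 4*T*b (f(T, b) = (4*T)*b + 21 = 4*T*b + 21 = 21 + 4*T*b)
z = 229 - 2*√3 (z = 229 - √2*√6 = 229 - 2*√3 ≈ 225.54)
z*f(-15, 11) + v = (229 - 2*√3)*(21 + 4*(-15)*11) + 468 = (229 - 2*√3)*(21 - 660) + 468 = (229 - 2*√3)*(-639) + 468 = (-146331 + 1278*√3) + 468 = -145863 + 1278*√3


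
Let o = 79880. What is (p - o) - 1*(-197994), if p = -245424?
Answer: -127310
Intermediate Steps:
(p - o) - 1*(-197994) = (-245424 - 1*79880) - 1*(-197994) = (-245424 - 79880) + 197994 = -325304 + 197994 = -127310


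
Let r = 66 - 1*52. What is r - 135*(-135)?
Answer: 18239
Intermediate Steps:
r = 14 (r = 66 - 52 = 14)
r - 135*(-135) = 14 - 135*(-135) = 14 + 18225 = 18239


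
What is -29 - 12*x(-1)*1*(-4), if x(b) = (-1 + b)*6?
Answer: -605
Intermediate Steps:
x(b) = -6 + 6*b
-29 - 12*x(-1)*1*(-4) = -29 - 12*(-6 + 6*(-1))*1*(-4) = -29 - 12*(-6 - 6)*1*(-4) = -29 - 12*(-12*1)*(-4) = -29 - (-144)*(-4) = -29 - 12*48 = -29 - 576 = -605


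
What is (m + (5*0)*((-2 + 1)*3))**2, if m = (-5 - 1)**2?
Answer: 1296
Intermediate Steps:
m = 36 (m = (-6)**2 = 36)
(m + (5*0)*((-2 + 1)*3))**2 = (36 + (5*0)*((-2 + 1)*3))**2 = (36 + 0*(-1*3))**2 = (36 + 0*(-3))**2 = (36 + 0)**2 = 36**2 = 1296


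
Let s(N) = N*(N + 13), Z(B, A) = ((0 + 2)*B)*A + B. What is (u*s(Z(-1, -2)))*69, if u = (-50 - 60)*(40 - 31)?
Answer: -3278880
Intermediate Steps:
Z(B, A) = B + 2*A*B (Z(B, A) = (2*B)*A + B = 2*A*B + B = B + 2*A*B)
u = -990 (u = -110*9 = -990)
s(N) = N*(13 + N)
(u*s(Z(-1, -2)))*69 = -990*(-(1 + 2*(-2)))*(13 - (1 + 2*(-2)))*69 = -990*(-(1 - 4))*(13 - (1 - 4))*69 = -990*(-1*(-3))*(13 - 1*(-3))*69 = -2970*(13 + 3)*69 = -2970*16*69 = -990*48*69 = -47520*69 = -3278880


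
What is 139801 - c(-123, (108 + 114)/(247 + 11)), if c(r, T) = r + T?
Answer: 6016695/43 ≈ 1.3992e+5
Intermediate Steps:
c(r, T) = T + r
139801 - c(-123, (108 + 114)/(247 + 11)) = 139801 - ((108 + 114)/(247 + 11) - 123) = 139801 - (222/258 - 123) = 139801 - (222*(1/258) - 123) = 139801 - (37/43 - 123) = 139801 - 1*(-5252/43) = 139801 + 5252/43 = 6016695/43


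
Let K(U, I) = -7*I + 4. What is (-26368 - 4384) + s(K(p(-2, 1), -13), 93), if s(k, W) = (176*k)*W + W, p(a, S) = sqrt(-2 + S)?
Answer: 1524301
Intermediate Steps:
K(U, I) = 4 - 7*I
s(k, W) = W + 176*W*k (s(k, W) = 176*W*k + W = W + 176*W*k)
(-26368 - 4384) + s(K(p(-2, 1), -13), 93) = (-26368 - 4384) + 93*(1 + 176*(4 - 7*(-13))) = -30752 + 93*(1 + 176*(4 + 91)) = -30752 + 93*(1 + 176*95) = -30752 + 93*(1 + 16720) = -30752 + 93*16721 = -30752 + 1555053 = 1524301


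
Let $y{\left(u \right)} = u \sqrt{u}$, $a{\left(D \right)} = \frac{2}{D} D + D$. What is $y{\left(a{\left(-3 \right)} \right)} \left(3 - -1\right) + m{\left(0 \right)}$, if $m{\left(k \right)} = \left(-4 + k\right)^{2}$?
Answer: $16 - 4 i \approx 16.0 - 4.0 i$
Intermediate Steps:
$a{\left(D \right)} = 2 + D$
$y{\left(u \right)} = u^{\frac{3}{2}}$
$y{\left(a{\left(-3 \right)} \right)} \left(3 - -1\right) + m{\left(0 \right)} = \left(2 - 3\right)^{\frac{3}{2}} \left(3 - -1\right) + \left(-4 + 0\right)^{2} = \left(-1\right)^{\frac{3}{2}} \left(3 + 1\right) + \left(-4\right)^{2} = - i 4 + 16 = - 4 i + 16 = 16 - 4 i$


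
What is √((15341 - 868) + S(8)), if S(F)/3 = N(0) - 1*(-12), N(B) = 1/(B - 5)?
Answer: √362710/5 ≈ 120.45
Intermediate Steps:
N(B) = 1/(-5 + B)
S(F) = 177/5 (S(F) = 3*(1/(-5 + 0) - 1*(-12)) = 3*(1/(-5) + 12) = 3*(-⅕ + 12) = 3*(59/5) = 177/5)
√((15341 - 868) + S(8)) = √((15341 - 868) + 177/5) = √(14473 + 177/5) = √(72542/5) = √362710/5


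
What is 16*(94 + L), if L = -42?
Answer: 832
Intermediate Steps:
16*(94 + L) = 16*(94 - 42) = 16*52 = 832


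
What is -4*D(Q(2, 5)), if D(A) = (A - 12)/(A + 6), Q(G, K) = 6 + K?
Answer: 4/17 ≈ 0.23529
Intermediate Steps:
D(A) = (-12 + A)/(6 + A)
-4*D(Q(2, 5)) = -4*(-12 + (6 + 5))/(6 + (6 + 5)) = -4*(-12 + 11)/(6 + 11) = -4*(-1)/17 = -4*(-1/17) = 4/17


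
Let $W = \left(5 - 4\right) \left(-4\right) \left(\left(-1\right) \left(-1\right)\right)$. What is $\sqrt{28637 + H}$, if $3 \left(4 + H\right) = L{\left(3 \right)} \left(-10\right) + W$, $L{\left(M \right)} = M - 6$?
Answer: $\frac{5 \sqrt{10311}}{3} \approx 169.24$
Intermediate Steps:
$L{\left(M \right)} = -6 + M$ ($L{\left(M \right)} = M - 6 = -6 + M$)
$W = -4$ ($W = 1 \left(-4\right) 1 = \left(-4\right) 1 = -4$)
$H = \frac{14}{3}$ ($H = -4 + \frac{\left(-6 + 3\right) \left(-10\right) - 4}{3} = -4 + \frac{\left(-3\right) \left(-10\right) - 4}{3} = -4 + \frac{30 - 4}{3} = -4 + \frac{1}{3} \cdot 26 = -4 + \frac{26}{3} = \frac{14}{3} \approx 4.6667$)
$\sqrt{28637 + H} = \sqrt{28637 + \frac{14}{3}} = \sqrt{\frac{85925}{3}} = \frac{5 \sqrt{10311}}{3}$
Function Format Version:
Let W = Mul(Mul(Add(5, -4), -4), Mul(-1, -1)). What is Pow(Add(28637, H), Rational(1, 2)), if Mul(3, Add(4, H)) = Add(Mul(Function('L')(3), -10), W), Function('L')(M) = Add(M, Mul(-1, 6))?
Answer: Mul(Rational(5, 3), Pow(10311, Rational(1, 2))) ≈ 169.24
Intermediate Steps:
Function('L')(M) = Add(-6, M) (Function('L')(M) = Add(M, -6) = Add(-6, M))
W = -4 (W = Mul(Mul(1, -4), 1) = Mul(-4, 1) = -4)
H = Rational(14, 3) (H = Add(-4, Mul(Rational(1, 3), Add(Mul(Add(-6, 3), -10), -4))) = Add(-4, Mul(Rational(1, 3), Add(Mul(-3, -10), -4))) = Add(-4, Mul(Rational(1, 3), Add(30, -4))) = Add(-4, Mul(Rational(1, 3), 26)) = Add(-4, Rational(26, 3)) = Rational(14, 3) ≈ 4.6667)
Pow(Add(28637, H), Rational(1, 2)) = Pow(Add(28637, Rational(14, 3)), Rational(1, 2)) = Pow(Rational(85925, 3), Rational(1, 2)) = Mul(Rational(5, 3), Pow(10311, Rational(1, 2)))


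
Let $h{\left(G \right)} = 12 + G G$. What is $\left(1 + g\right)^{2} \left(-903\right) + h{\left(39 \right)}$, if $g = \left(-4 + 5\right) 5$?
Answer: $-30975$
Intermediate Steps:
$g = 5$ ($g = 1 \cdot 5 = 5$)
$h{\left(G \right)} = 12 + G^{2}$
$\left(1 + g\right)^{2} \left(-903\right) + h{\left(39 \right)} = \left(1 + 5\right)^{2} \left(-903\right) + \left(12 + 39^{2}\right) = 6^{2} \left(-903\right) + \left(12 + 1521\right) = 36 \left(-903\right) + 1533 = -32508 + 1533 = -30975$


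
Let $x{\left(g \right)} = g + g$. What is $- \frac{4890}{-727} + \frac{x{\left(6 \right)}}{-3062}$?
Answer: $\frac{7482228}{1113037} \approx 6.7224$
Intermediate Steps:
$x{\left(g \right)} = 2 g$
$- \frac{4890}{-727} + \frac{x{\left(6 \right)}}{-3062} = - \frac{4890}{-727} + \frac{2 \cdot 6}{-3062} = \left(-4890\right) \left(- \frac{1}{727}\right) + 12 \left(- \frac{1}{3062}\right) = \frac{4890}{727} - \frac{6}{1531} = \frac{7482228}{1113037}$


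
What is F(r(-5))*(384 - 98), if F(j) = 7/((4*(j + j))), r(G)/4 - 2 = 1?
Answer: 1001/48 ≈ 20.854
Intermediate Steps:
r(G) = 12 (r(G) = 8 + 4*1 = 8 + 4 = 12)
F(j) = 7/(8*j) (F(j) = 7/((4*(2*j))) = 7/((8*j)) = 7*(1/(8*j)) = 7/(8*j))
F(r(-5))*(384 - 98) = ((7/8)/12)*(384 - 98) = ((7/8)*(1/12))*286 = (7/96)*286 = 1001/48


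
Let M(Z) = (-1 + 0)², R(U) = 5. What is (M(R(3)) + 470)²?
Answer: 221841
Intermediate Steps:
M(Z) = 1 (M(Z) = (-1)² = 1)
(M(R(3)) + 470)² = (1 + 470)² = 471² = 221841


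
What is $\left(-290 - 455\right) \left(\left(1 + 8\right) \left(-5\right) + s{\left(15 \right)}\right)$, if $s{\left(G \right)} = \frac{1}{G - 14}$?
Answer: $32780$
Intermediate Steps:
$s{\left(G \right)} = \frac{1}{-14 + G}$
$\left(-290 - 455\right) \left(\left(1 + 8\right) \left(-5\right) + s{\left(15 \right)}\right) = \left(-290 - 455\right) \left(\left(1 + 8\right) \left(-5\right) + \frac{1}{-14 + 15}\right) = - 745 \left(9 \left(-5\right) + 1^{-1}\right) = - 745 \left(-45 + 1\right) = \left(-745\right) \left(-44\right) = 32780$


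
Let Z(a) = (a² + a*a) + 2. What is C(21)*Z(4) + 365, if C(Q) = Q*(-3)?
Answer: -1777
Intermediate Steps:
Z(a) = 2 + 2*a² (Z(a) = (a² + a²) + 2 = 2*a² + 2 = 2 + 2*a²)
C(Q) = -3*Q
C(21)*Z(4) + 365 = (-3*21)*(2 + 2*4²) + 365 = -63*(2 + 2*16) + 365 = -63*(2 + 32) + 365 = -63*34 + 365 = -2142 + 365 = -1777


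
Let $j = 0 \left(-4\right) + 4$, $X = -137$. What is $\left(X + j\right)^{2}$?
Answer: $17689$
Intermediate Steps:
$j = 4$ ($j = 0 + 4 = 4$)
$\left(X + j\right)^{2} = \left(-137 + 4\right)^{2} = \left(-133\right)^{2} = 17689$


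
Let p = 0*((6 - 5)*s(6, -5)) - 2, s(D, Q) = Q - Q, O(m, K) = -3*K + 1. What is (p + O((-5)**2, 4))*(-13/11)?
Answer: 169/11 ≈ 15.364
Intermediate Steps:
O(m, K) = 1 - 3*K
s(D, Q) = 0
p = -2 (p = 0*((6 - 5)*0) - 2 = 0*(1*0) - 2 = 0*0 - 2 = 0 - 2 = -2)
(p + O((-5)**2, 4))*(-13/11) = (-2 + (1 - 3*4))*(-13/11) = (-2 + (1 - 12))*(-13*1/11) = (-2 - 11)*(-13/11) = -13*(-13/11) = 169/11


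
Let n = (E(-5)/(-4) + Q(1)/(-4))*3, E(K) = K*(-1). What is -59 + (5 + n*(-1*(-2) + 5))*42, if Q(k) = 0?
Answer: -1903/2 ≈ -951.50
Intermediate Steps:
E(K) = -K
n = -15/4 (n = (-1*(-5)/(-4) + 0/(-4))*3 = (5*(-¼) + 0*(-¼))*3 = (-5/4 + 0)*3 = -5/4*3 = -15/4 ≈ -3.7500)
-59 + (5 + n*(-1*(-2) + 5))*42 = -59 + (5 - 15*(-1*(-2) + 5)/4)*42 = -59 + (5 - 15*(2 + 5)/4)*42 = -59 + (5 - 15/4*7)*42 = -59 + (5 - 105/4)*42 = -59 - 85/4*42 = -59 - 1785/2 = -1903/2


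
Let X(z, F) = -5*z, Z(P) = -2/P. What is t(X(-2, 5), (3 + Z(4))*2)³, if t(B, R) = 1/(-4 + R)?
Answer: 1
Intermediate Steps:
t(X(-2, 5), (3 + Z(4))*2)³ = (1/(-4 + (3 - 2/4)*2))³ = (1/(-4 + (3 - 2*¼)*2))³ = (1/(-4 + (3 - ½)*2))³ = (1/(-4 + (5/2)*2))³ = (1/(-4 + 5))³ = (1/1)³ = 1³ = 1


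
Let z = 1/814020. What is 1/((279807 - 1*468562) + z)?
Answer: -814020/153650345099 ≈ -5.2979e-6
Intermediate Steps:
z = 1/814020 ≈ 1.2285e-6
1/((279807 - 1*468562) + z) = 1/((279807 - 1*468562) + 1/814020) = 1/((279807 - 468562) + 1/814020) = 1/(-188755 + 1/814020) = 1/(-153650345099/814020) = -814020/153650345099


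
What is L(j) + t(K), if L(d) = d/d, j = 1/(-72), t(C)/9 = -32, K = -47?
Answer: -287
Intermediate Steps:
t(C) = -288 (t(C) = 9*(-32) = -288)
j = -1/72 ≈ -0.013889
L(d) = 1
L(j) + t(K) = 1 - 288 = -287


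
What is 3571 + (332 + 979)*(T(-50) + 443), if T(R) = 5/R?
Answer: 5842129/10 ≈ 5.8421e+5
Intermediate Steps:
3571 + (332 + 979)*(T(-50) + 443) = 3571 + (332 + 979)*(5/(-50) + 443) = 3571 + 1311*(5*(-1/50) + 443) = 3571 + 1311*(-⅒ + 443) = 3571 + 1311*(4429/10) = 3571 + 5806419/10 = 5842129/10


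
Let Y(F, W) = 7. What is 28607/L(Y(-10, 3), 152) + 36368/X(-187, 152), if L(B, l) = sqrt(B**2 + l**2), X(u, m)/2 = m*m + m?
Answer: 2273/2907 + 28607*sqrt(137)/1781 ≈ 188.79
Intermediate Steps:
X(u, m) = 2*m + 2*m**2 (X(u, m) = 2*(m*m + m) = 2*(m**2 + m) = 2*(m + m**2) = 2*m + 2*m**2)
28607/L(Y(-10, 3), 152) + 36368/X(-187, 152) = 28607/(sqrt(7**2 + 152**2)) + 36368/((2*152*(1 + 152))) = 28607/(sqrt(49 + 23104)) + 36368/((2*152*153)) = 28607/(sqrt(23153)) + 36368/46512 = 28607/((13*sqrt(137))) + 36368*(1/46512) = 28607*(sqrt(137)/1781) + 2273/2907 = 28607*sqrt(137)/1781 + 2273/2907 = 2273/2907 + 28607*sqrt(137)/1781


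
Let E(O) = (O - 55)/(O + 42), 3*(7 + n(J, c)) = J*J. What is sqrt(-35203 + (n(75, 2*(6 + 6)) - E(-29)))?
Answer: I*sqrt(5632523)/13 ≈ 182.56*I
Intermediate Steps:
n(J, c) = -7 + J**2/3 (n(J, c) = -7 + (J*J)/3 = -7 + J**2/3)
E(O) = (-55 + O)/(42 + O)
sqrt(-35203 + (n(75, 2*(6 + 6)) - E(-29))) = sqrt(-35203 + ((-7 + (1/3)*75**2) - (-55 - 29)/(42 - 29))) = sqrt(-35203 + ((-7 + (1/3)*5625) - (-84)/13)) = sqrt(-35203 + ((-7 + 1875) - (-84)/13)) = sqrt(-35203 + (1868 - 1*(-84/13))) = sqrt(-35203 + (1868 + 84/13)) = sqrt(-35203 + 24368/13) = sqrt(-433271/13) = I*sqrt(5632523)/13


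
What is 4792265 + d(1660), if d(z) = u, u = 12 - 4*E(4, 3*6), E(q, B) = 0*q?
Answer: 4792277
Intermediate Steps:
E(q, B) = 0
u = 12 (u = 12 - 4*0 = 12 + 0 = 12)
d(z) = 12
4792265 + d(1660) = 4792265 + 12 = 4792277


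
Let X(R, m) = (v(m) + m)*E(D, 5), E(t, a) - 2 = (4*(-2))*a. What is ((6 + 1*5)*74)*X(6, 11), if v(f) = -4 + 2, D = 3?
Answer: -278388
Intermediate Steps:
E(t, a) = 2 - 8*a (E(t, a) = 2 + (4*(-2))*a = 2 - 8*a)
v(f) = -2
X(R, m) = 76 - 38*m (X(R, m) = (-2 + m)*(2 - 8*5) = (-2 + m)*(2 - 40) = (-2 + m)*(-38) = 76 - 38*m)
((6 + 1*5)*74)*X(6, 11) = ((6 + 1*5)*74)*(76 - 38*11) = ((6 + 5)*74)*(76 - 418) = (11*74)*(-342) = 814*(-342) = -278388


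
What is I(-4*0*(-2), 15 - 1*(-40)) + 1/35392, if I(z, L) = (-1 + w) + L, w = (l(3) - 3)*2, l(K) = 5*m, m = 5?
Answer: 3468417/35392 ≈ 98.000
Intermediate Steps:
l(K) = 25 (l(K) = 5*5 = 25)
w = 44 (w = (25 - 3)*2 = 22*2 = 44)
I(z, L) = 43 + L (I(z, L) = (-1 + 44) + L = 43 + L)
I(-4*0*(-2), 15 - 1*(-40)) + 1/35392 = (43 + (15 - 1*(-40))) + 1/35392 = (43 + (15 + 40)) + 1/35392 = (43 + 55) + 1/35392 = 98 + 1/35392 = 3468417/35392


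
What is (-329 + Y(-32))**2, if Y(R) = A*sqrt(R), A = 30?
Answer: 79441 - 78960*I*sqrt(2) ≈ 79441.0 - 1.1167e+5*I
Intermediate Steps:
Y(R) = 30*sqrt(R)
(-329 + Y(-32))**2 = (-329 + 30*sqrt(-32))**2 = (-329 + 30*(4*I*sqrt(2)))**2 = (-329 + 120*I*sqrt(2))**2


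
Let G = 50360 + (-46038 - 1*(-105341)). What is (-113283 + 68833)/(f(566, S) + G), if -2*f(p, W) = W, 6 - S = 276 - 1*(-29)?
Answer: -508/1255 ≈ -0.40478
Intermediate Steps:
S = -299 (S = 6 - (276 - 1*(-29)) = 6 - (276 + 29) = 6 - 1*305 = 6 - 305 = -299)
f(p, W) = -W/2
G = 109663 (G = 50360 + (-46038 + 105341) = 50360 + 59303 = 109663)
(-113283 + 68833)/(f(566, S) + G) = (-113283 + 68833)/(-1/2*(-299) + 109663) = -44450/(299/2 + 109663) = -44450/219625/2 = -44450*2/219625 = -508/1255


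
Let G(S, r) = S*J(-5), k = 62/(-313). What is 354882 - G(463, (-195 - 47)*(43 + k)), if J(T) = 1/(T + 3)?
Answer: 710227/2 ≈ 3.5511e+5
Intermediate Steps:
k = -62/313 (k = 62*(-1/313) = -62/313 ≈ -0.19808)
J(T) = 1/(3 + T)
G(S, r) = -S/2 (G(S, r) = S/(3 - 5) = S/(-2) = S*(-½) = -S/2)
354882 - G(463, (-195 - 47)*(43 + k)) = 354882 - (-1)*463/2 = 354882 - 1*(-463/2) = 354882 + 463/2 = 710227/2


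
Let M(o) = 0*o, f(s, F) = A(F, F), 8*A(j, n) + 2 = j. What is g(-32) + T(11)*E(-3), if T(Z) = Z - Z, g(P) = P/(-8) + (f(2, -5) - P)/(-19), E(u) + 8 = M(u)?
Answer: 359/152 ≈ 2.3618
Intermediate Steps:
A(j, n) = -1/4 + j/8
f(s, F) = -1/4 + F/8
M(o) = 0
E(u) = -8 (E(u) = -8 + 0 = -8)
g(P) = 7/152 - 11*P/152 (g(P) = P/(-8) + ((-1/4 + (1/8)*(-5)) - P)/(-19) = P*(-1/8) + ((-1/4 - 5/8) - P)*(-1/19) = -P/8 + (-7/8 - P)*(-1/19) = -P/8 + (7/152 + P/19) = 7/152 - 11*P/152)
T(Z) = 0
g(-32) + T(11)*E(-3) = (7/152 - 11/152*(-32)) + 0*(-8) = (7/152 + 44/19) + 0 = 359/152 + 0 = 359/152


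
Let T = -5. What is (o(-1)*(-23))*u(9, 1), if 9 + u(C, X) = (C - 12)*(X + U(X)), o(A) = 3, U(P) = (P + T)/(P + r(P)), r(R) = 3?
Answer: 621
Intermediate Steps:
U(P) = (-5 + P)/(3 + P) (U(P) = (P - 5)/(P + 3) = (-5 + P)/(3 + P))
u(C, X) = -9 + (-12 + C)*(X + (-5 + X)/(3 + X)) (u(C, X) = -9 + (C - 12)*(X + (-5 + X)/(3 + X)) = -9 + (-12 + C)*(X + (-5 + X)/(3 + X)))
(o(-1)*(-23))*u(9, 1) = (3*(-23))*((60 - 12*1 + 9*(-5 + 1) + (3 + 1)*(-9 - 12*1 + 9*1))/(3 + 1)) = -69*(60 - 12 + 9*(-4) + 4*(-9 - 12 + 9))/4 = -69*(60 - 12 - 36 + 4*(-12))/4 = -69*(60 - 12 - 36 - 48)/4 = -69*(-36)/4 = -69*(-9) = 621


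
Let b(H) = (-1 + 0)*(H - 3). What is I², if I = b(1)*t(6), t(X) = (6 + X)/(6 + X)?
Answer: 4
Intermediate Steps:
b(H) = 3 - H (b(H) = -(-3 + H) = 3 - H)
t(X) = 1
I = 2 (I = (3 - 1*1)*1 = (3 - 1)*1 = 2*1 = 2)
I² = 2² = 4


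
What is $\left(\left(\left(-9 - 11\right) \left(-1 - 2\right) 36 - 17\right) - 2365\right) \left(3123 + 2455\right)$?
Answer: $-1238316$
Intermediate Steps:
$\left(\left(\left(-9 - 11\right) \left(-1 - 2\right) 36 - 17\right) - 2365\right) \left(3123 + 2455\right) = \left(\left(\left(-20\right) \left(-3\right) 36 - 17\right) - 2365\right) 5578 = \left(\left(60 \cdot 36 - 17\right) - 2365\right) 5578 = \left(\left(2160 - 17\right) - 2365\right) 5578 = \left(2143 - 2365\right) 5578 = \left(-222\right) 5578 = -1238316$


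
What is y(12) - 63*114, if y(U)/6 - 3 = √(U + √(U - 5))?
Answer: -7164 + 6*√(12 + √7) ≈ -7141.0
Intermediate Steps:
y(U) = 18 + 6*√(U + √(-5 + U)) (y(U) = 18 + 6*√(U + √(U - 5)) = 18 + 6*√(U + √(-5 + U)))
y(12) - 63*114 = (18 + 6*√(12 + √(-5 + 12))) - 63*114 = (18 + 6*√(12 + √7)) - 7182 = -7164 + 6*√(12 + √7)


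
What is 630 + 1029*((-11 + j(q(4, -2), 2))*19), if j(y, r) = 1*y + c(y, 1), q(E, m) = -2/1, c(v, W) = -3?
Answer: -312186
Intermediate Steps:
q(E, m) = -2 (q(E, m) = -2*1 = -2)
j(y, r) = -3 + y (j(y, r) = 1*y - 3 = y - 3 = -3 + y)
630 + 1029*((-11 + j(q(4, -2), 2))*19) = 630 + 1029*((-11 + (-3 - 2))*19) = 630 + 1029*((-11 - 5)*19) = 630 + 1029*(-16*19) = 630 + 1029*(-304) = 630 - 312816 = -312186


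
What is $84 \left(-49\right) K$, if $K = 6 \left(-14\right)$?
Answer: $345744$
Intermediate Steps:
$K = -84$
$84 \left(-49\right) K = 84 \left(-49\right) \left(-84\right) = \left(-4116\right) \left(-84\right) = 345744$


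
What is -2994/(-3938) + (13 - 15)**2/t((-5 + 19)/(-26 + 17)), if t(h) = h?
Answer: -24963/13783 ≈ -1.8111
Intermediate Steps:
-2994/(-3938) + (13 - 15)**2/t((-5 + 19)/(-26 + 17)) = -2994/(-3938) + (13 - 15)**2/(((-5 + 19)/(-26 + 17))) = -2994*(-1/3938) + (-2)**2/((14/(-9))) = 1497/1969 + 4/((14*(-1/9))) = 1497/1969 + 4/(-14/9) = 1497/1969 + 4*(-9/14) = 1497/1969 - 18/7 = -24963/13783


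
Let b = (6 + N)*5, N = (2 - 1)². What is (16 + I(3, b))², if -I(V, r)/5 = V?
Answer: 1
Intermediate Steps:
N = 1 (N = 1² = 1)
b = 35 (b = (6 + 1)*5 = 7*5 = 35)
I(V, r) = -5*V
(16 + I(3, b))² = (16 - 5*3)² = (16 - 15)² = 1² = 1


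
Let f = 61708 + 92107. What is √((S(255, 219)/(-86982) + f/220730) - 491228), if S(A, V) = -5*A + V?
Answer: I*√201196991550233727186698/639984562 ≈ 700.88*I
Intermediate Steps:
S(A, V) = V - 5*A
f = 153815
√((S(255, 219)/(-86982) + f/220730) - 491228) = √(((219 - 5*255)/(-86982) + 153815/220730) - 491228) = √(((219 - 1275)*(-1/86982) + 153815*(1/220730)) - 491228) = √((-1056*(-1/86982) + 30763/44146) - 491228) = √((176/14497 + 30763/44146) - 491228) = √(453740907/639984562 - 491228) = √(-314377882681229/639984562) = I*√201196991550233727186698/639984562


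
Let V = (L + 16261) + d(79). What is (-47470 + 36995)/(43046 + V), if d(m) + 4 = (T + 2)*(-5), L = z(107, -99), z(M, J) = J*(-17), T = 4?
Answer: -10475/60956 ≈ -0.17185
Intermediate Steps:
z(M, J) = -17*J
L = 1683 (L = -17*(-99) = 1683)
d(m) = -34 (d(m) = -4 + (4 + 2)*(-5) = -4 + 6*(-5) = -4 - 30 = -34)
V = 17910 (V = (1683 + 16261) - 34 = 17944 - 34 = 17910)
(-47470 + 36995)/(43046 + V) = (-47470 + 36995)/(43046 + 17910) = -10475/60956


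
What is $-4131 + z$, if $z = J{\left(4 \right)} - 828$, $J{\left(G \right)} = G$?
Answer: $-4955$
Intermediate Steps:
$z = -824$ ($z = 4 - 828 = -824$)
$-4131 + z = -4131 - 824 = -4955$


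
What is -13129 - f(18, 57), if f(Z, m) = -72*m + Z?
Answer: -9043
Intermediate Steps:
f(Z, m) = Z - 72*m
-13129 - f(18, 57) = -13129 - (18 - 72*57) = -13129 - (18 - 4104) = -13129 - 1*(-4086) = -13129 + 4086 = -9043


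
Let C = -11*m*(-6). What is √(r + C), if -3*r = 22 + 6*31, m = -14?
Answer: 2*I*√2235/3 ≈ 31.517*I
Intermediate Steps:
C = -924 (C = -11*(-14)*(-6) = 154*(-6) = -924)
r = -208/3 (r = -(22 + 6*31)/3 = -(22 + 186)/3 = -⅓*208 = -208/3 ≈ -69.333)
√(r + C) = √(-208/3 - 924) = √(-2980/3) = 2*I*√2235/3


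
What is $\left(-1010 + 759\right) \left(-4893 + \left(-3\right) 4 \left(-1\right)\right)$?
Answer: $1225131$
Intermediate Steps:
$\left(-1010 + 759\right) \left(-4893 + \left(-3\right) 4 \left(-1\right)\right) = - 251 \left(-4893 - -12\right) = - 251 \left(-4893 + 12\right) = \left(-251\right) \left(-4881\right) = 1225131$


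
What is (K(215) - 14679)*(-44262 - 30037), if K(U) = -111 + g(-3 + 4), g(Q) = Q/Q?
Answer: 1098807911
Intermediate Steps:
g(Q) = 1
K(U) = -110 (K(U) = -111 + 1 = -110)
(K(215) - 14679)*(-44262 - 30037) = (-110 - 14679)*(-44262 - 30037) = -14789*(-74299) = 1098807911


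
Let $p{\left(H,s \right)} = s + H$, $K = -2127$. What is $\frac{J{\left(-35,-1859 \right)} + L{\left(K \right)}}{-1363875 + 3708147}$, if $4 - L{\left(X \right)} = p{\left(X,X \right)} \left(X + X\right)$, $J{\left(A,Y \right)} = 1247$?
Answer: $- \frac{6031755}{781424} \approx -7.7189$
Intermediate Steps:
$p{\left(H,s \right)} = H + s$
$L{\left(X \right)} = 4 - 4 X^{2}$ ($L{\left(X \right)} = 4 - \left(X + X\right) \left(X + X\right) = 4 - 2 X 2 X = 4 - 4 X^{2}$)
$\frac{J{\left(-35,-1859 \right)} + L{\left(K \right)}}{-1363875 + 3708147} = \frac{1247 + \left(4 - 4 \left(-2127\right)^{2}\right)}{-1363875 + 3708147} = \frac{1247 + \left(4 - 18096516\right)}{2344272} = \left(1247 + \left(4 - 18096516\right)\right) \frac{1}{2344272} = \left(1247 - 18096512\right) \frac{1}{2344272} = \left(-18095265\right) \frac{1}{2344272} = - \frac{6031755}{781424}$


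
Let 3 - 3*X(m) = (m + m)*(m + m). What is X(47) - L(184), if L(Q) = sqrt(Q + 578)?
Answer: -8833/3 - sqrt(762) ≈ -2971.9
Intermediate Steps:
X(m) = 1 - 4*m**2/3 (X(m) = 1 - (m + m)*(m + m)/3 = 1 - 2*m*2*m/3 = 1 - 4*m**2/3)
L(Q) = sqrt(578 + Q)
X(47) - L(184) = (1 - 4/3*47**2) - sqrt(578 + 184) = (1 - 4/3*2209) - sqrt(762) = (1 - 8836/3) - sqrt(762) = -8833/3 - sqrt(762)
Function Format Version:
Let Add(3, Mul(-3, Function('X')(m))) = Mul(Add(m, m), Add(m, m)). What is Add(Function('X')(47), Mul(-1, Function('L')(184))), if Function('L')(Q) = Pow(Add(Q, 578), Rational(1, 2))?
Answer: Add(Rational(-8833, 3), Mul(-1, Pow(762, Rational(1, 2)))) ≈ -2971.9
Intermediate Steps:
Function('X')(m) = Add(1, Mul(Rational(-4, 3), Pow(m, 2))) (Function('X')(m) = Add(1, Mul(Rational(-1, 3), Mul(Add(m, m), Add(m, m)))) = Add(1, Mul(Rational(-1, 3), Mul(Mul(2, m), Mul(2, m)))) = Add(1, Mul(Rational(-1, 3), Mul(4, Pow(m, 2)))) = Add(1, Mul(Rational(-4, 3), Pow(m, 2))))
Function('L')(Q) = Pow(Add(578, Q), Rational(1, 2))
Add(Function('X')(47), Mul(-1, Function('L')(184))) = Add(Add(1, Mul(Rational(-4, 3), Pow(47, 2))), Mul(-1, Pow(Add(578, 184), Rational(1, 2)))) = Add(Add(1, Mul(Rational(-4, 3), 2209)), Mul(-1, Pow(762, Rational(1, 2)))) = Add(Add(1, Rational(-8836, 3)), Mul(-1, Pow(762, Rational(1, 2)))) = Add(Rational(-8833, 3), Mul(-1, Pow(762, Rational(1, 2))))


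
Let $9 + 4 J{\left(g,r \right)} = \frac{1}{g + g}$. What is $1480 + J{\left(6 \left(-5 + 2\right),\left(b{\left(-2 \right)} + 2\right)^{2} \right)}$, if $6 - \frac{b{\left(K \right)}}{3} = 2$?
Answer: $\frac{212795}{144} \approx 1477.7$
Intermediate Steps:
$b{\left(K \right)} = 12$ ($b{\left(K \right)} = 18 - 6 = 12$)
$J{\left(g,r \right)} = - \frac{9}{4} + \frac{1}{8 g}$ ($J{\left(g,r \right)} = - \frac{9}{4} + \frac{1}{4 \left(g + g\right)} = - \frac{9}{4} + \frac{1}{4 \cdot 2 g} = - \frac{9}{4} + \frac{\frac{1}{2} \frac{1}{g}}{4} = - \frac{9}{4} + \frac{1}{8 g}$)
$1480 + J{\left(6 \left(-5 + 2\right),\left(b{\left(-2 \right)} + 2\right)^{2} \right)} = 1480 + \frac{1 - 18 \cdot 6 \left(-5 + 2\right)}{8 \cdot 6 \left(-5 + 2\right)} = 1480 + \frac{1 - 18 \cdot 6 \left(-3\right)}{8 \cdot 6 \left(-3\right)} = 1480 + \frac{1 - -324}{8 \left(-18\right)} = 1480 + \frac{1}{8} \left(- \frac{1}{18}\right) \left(1 + 324\right) = 1480 + \frac{1}{8} \left(- \frac{1}{18}\right) 325 = 1480 - \frac{325}{144} = \frac{212795}{144}$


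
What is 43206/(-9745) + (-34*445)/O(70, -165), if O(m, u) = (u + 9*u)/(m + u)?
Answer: -281565313/321585 ≈ -875.55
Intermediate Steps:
O(m, u) = 10*u/(m + u) (O(m, u) = (10*u)/(m + u) = 10*u/(m + u))
43206/(-9745) + (-34*445)/O(70, -165) = 43206/(-9745) + (-34*445)/((10*(-165)/(70 - 165))) = 43206*(-1/9745) - 15130/(10*(-165)/(-95)) = -43206/9745 - 15130/(10*(-165)*(-1/95)) = -43206/9745 - 15130/330/19 = -43206/9745 - 15130*19/330 = -43206/9745 - 28747/33 = -281565313/321585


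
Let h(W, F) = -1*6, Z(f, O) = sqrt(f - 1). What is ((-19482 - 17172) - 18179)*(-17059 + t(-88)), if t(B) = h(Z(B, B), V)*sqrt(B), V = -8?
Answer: 935396147 + 657996*I*sqrt(22) ≈ 9.354e+8 + 3.0863e+6*I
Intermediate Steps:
Z(f, O) = sqrt(-1 + f)
h(W, F) = -6
t(B) = -6*sqrt(B)
((-19482 - 17172) - 18179)*(-17059 + t(-88)) = ((-19482 - 17172) - 18179)*(-17059 - 12*I*sqrt(22)) = (-36654 - 18179)*(-17059 - 12*I*sqrt(22)) = -54833*(-17059 - 12*I*sqrt(22)) = 935396147 + 657996*I*sqrt(22)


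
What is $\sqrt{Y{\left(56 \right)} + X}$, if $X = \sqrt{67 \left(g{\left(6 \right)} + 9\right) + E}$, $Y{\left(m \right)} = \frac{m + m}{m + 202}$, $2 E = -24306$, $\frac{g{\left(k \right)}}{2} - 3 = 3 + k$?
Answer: $\frac{\sqrt{7224 + 16641 i \sqrt{9942}}}{129} \approx 7.0762 + 7.0454 i$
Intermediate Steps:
$g{\left(k \right)} = 12 + 2 k$ ($g{\left(k \right)} = 6 + 2 \left(3 + k\right) = 6 + \left(6 + 2 k\right) = 12 + 2 k$)
$E = -12153$ ($E = \frac{1}{2} \left(-24306\right) = -12153$)
$Y{\left(m \right)} = \frac{2 m}{202 + m}$
$X = i \sqrt{9942}$ ($X = \sqrt{67 \left(\left(12 + 2 \cdot 6\right) + 9\right) - 12153} = \sqrt{67 \left(\left(12 + 12\right) + 9\right) - 12153} = \sqrt{67 \left(24 + 9\right) - 12153} = \sqrt{67 \cdot 33 - 12153} = \sqrt{2211 - 12153} = \sqrt{-9942} = i \sqrt{9942} \approx 99.71 i$)
$\sqrt{Y{\left(56 \right)} + X} = \sqrt{2 \cdot 56 \frac{1}{202 + 56} + i \sqrt{9942}} = \sqrt{2 \cdot 56 \cdot \frac{1}{258} + i \sqrt{9942}} = \sqrt{\frac{56}{129} + i \sqrt{9942}}$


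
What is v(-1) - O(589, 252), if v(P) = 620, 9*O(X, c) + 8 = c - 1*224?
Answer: 5560/9 ≈ 617.78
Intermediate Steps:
O(X, c) = -232/9 + c/9 (O(X, c) = -8/9 + (c - 1*224)/9 = -8/9 + (c - 224)/9 = -8/9 + (-224 + c)/9 = -8/9 + (-224/9 + c/9) = -232/9 + c/9)
v(-1) - O(589, 252) = 620 - (-232/9 + (⅑)*252) = 620 - (-232/9 + 28) = 620 - 1*20/9 = 620 - 20/9 = 5560/9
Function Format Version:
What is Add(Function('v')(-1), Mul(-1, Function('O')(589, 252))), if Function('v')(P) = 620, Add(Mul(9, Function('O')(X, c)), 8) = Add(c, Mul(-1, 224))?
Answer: Rational(5560, 9) ≈ 617.78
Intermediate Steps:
Function('O')(X, c) = Add(Rational(-232, 9), Mul(Rational(1, 9), c)) (Function('O')(X, c) = Add(Rational(-8, 9), Mul(Rational(1, 9), Add(c, Mul(-1, 224)))) = Add(Rational(-8, 9), Mul(Rational(1, 9), Add(c, -224))) = Add(Rational(-8, 9), Mul(Rational(1, 9), Add(-224, c))) = Add(Rational(-8, 9), Add(Rational(-224, 9), Mul(Rational(1, 9), c))) = Add(Rational(-232, 9), Mul(Rational(1, 9), c)))
Add(Function('v')(-1), Mul(-1, Function('O')(589, 252))) = Add(620, Mul(-1, Add(Rational(-232, 9), Mul(Rational(1, 9), 252)))) = Add(620, Mul(-1, Add(Rational(-232, 9), 28))) = Add(620, Mul(-1, Rational(20, 9))) = Add(620, Rational(-20, 9)) = Rational(5560, 9)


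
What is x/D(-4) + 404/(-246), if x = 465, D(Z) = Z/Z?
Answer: 56993/123 ≈ 463.36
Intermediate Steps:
D(Z) = 1
x/D(-4) + 404/(-246) = 465/1 + 404/(-246) = 465*1 + 404*(-1/246) = 465 - 202/123 = 56993/123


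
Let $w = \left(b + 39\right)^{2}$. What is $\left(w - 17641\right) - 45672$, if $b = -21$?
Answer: $-62989$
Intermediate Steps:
$w = 324$ ($w = \left(-21 + 39\right)^{2} = 18^{2} = 324$)
$\left(w - 17641\right) - 45672 = \left(324 - 17641\right) - 45672 = -17317 - 45672 = -62989$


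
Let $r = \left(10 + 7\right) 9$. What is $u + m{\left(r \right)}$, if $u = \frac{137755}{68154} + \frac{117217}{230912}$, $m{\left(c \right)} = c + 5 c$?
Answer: $\frac{7243446634621}{7868788224} \approx 920.53$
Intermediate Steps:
$r = 153$ ($r = 17 \cdot 9 = 153$)
$m{\left(c \right)} = 6 c$
$u = \frac{19899044989}{7868788224}$ ($u = 137755 \cdot \frac{1}{68154} + 117217 \cdot \frac{1}{230912} = \frac{137755}{68154} + \frac{117217}{230912} = \frac{19899044989}{7868788224} \approx 2.5289$)
$u + m{\left(r \right)} = \frac{19899044989}{7868788224} + 6 \cdot 153 = \frac{19899044989}{7868788224} + 918 = \frac{7243446634621}{7868788224}$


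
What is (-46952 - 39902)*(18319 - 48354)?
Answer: 2608659890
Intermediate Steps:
(-46952 - 39902)*(18319 - 48354) = -86854*(-30035) = 2608659890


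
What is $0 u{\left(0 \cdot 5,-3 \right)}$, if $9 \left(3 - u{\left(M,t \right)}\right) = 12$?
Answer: $0$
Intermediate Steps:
$u{\left(M,t \right)} = \frac{5}{3}$ ($u{\left(M,t \right)} = 3 - \frac{4}{3} = \frac{5}{3}$)
$0 u{\left(0 \cdot 5,-3 \right)} = 0 \cdot \frac{5}{3} = 0$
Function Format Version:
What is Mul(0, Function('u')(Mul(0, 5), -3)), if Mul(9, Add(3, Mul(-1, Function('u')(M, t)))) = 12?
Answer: 0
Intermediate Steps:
Function('u')(M, t) = Rational(5, 3) (Function('u')(M, t) = Add(3, Mul(Rational(-1, 9), 12)) = Add(3, Rational(-4, 3)) = Rational(5, 3))
Mul(0, Function('u')(Mul(0, 5), -3)) = Mul(0, Rational(5, 3)) = 0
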